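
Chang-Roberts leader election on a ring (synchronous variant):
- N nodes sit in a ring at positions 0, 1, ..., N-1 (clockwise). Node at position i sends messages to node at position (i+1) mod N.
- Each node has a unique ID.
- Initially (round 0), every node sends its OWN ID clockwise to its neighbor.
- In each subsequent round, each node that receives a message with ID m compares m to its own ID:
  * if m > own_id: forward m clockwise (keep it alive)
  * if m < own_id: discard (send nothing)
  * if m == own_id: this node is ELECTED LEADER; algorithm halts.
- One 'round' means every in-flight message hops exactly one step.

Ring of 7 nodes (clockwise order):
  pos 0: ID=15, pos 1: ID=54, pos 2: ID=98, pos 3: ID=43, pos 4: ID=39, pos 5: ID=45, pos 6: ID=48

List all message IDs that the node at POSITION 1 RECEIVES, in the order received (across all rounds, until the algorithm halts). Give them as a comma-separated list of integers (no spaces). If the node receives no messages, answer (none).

Round 1: pos1(id54) recv 15: drop; pos2(id98) recv 54: drop; pos3(id43) recv 98: fwd; pos4(id39) recv 43: fwd; pos5(id45) recv 39: drop; pos6(id48) recv 45: drop; pos0(id15) recv 48: fwd
Round 2: pos4(id39) recv 98: fwd; pos5(id45) recv 43: drop; pos1(id54) recv 48: drop
Round 3: pos5(id45) recv 98: fwd
Round 4: pos6(id48) recv 98: fwd
Round 5: pos0(id15) recv 98: fwd
Round 6: pos1(id54) recv 98: fwd
Round 7: pos2(id98) recv 98: ELECTED

Answer: 15,48,98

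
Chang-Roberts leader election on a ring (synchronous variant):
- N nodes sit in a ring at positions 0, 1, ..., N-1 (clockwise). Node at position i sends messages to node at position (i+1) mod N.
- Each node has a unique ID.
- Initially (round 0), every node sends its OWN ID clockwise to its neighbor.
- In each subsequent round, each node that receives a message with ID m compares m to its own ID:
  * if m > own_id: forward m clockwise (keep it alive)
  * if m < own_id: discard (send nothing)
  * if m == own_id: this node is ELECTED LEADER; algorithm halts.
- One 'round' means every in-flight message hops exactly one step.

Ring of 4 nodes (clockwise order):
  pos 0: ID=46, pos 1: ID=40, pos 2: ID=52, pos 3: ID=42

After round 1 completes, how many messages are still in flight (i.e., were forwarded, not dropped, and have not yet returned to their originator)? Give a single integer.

Answer: 2

Derivation:
Round 1: pos1(id40) recv 46: fwd; pos2(id52) recv 40: drop; pos3(id42) recv 52: fwd; pos0(id46) recv 42: drop
After round 1: 2 messages still in flight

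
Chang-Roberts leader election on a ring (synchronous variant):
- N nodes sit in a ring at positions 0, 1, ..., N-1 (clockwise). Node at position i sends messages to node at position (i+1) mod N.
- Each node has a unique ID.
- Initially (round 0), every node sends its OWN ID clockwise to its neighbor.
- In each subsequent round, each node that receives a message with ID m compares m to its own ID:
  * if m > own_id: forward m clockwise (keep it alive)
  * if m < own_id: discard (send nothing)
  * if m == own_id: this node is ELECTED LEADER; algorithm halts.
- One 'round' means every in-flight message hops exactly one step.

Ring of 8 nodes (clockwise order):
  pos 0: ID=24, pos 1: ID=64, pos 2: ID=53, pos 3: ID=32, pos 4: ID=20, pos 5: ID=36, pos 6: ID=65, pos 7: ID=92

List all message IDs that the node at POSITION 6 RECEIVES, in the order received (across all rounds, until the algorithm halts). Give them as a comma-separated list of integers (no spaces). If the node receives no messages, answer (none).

Round 1: pos1(id64) recv 24: drop; pos2(id53) recv 64: fwd; pos3(id32) recv 53: fwd; pos4(id20) recv 32: fwd; pos5(id36) recv 20: drop; pos6(id65) recv 36: drop; pos7(id92) recv 65: drop; pos0(id24) recv 92: fwd
Round 2: pos3(id32) recv 64: fwd; pos4(id20) recv 53: fwd; pos5(id36) recv 32: drop; pos1(id64) recv 92: fwd
Round 3: pos4(id20) recv 64: fwd; pos5(id36) recv 53: fwd; pos2(id53) recv 92: fwd
Round 4: pos5(id36) recv 64: fwd; pos6(id65) recv 53: drop; pos3(id32) recv 92: fwd
Round 5: pos6(id65) recv 64: drop; pos4(id20) recv 92: fwd
Round 6: pos5(id36) recv 92: fwd
Round 7: pos6(id65) recv 92: fwd
Round 8: pos7(id92) recv 92: ELECTED

Answer: 36,53,64,92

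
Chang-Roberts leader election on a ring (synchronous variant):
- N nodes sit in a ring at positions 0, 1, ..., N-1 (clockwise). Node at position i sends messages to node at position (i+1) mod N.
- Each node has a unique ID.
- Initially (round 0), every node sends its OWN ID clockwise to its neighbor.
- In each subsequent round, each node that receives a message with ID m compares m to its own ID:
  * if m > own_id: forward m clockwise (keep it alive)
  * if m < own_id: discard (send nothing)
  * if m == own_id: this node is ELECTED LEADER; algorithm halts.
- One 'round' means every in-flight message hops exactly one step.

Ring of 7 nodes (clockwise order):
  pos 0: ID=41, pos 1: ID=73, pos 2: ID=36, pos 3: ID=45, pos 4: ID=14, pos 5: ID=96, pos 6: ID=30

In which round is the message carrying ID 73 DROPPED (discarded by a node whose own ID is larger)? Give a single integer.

Answer: 4

Derivation:
Round 1: pos1(id73) recv 41: drop; pos2(id36) recv 73: fwd; pos3(id45) recv 36: drop; pos4(id14) recv 45: fwd; pos5(id96) recv 14: drop; pos6(id30) recv 96: fwd; pos0(id41) recv 30: drop
Round 2: pos3(id45) recv 73: fwd; pos5(id96) recv 45: drop; pos0(id41) recv 96: fwd
Round 3: pos4(id14) recv 73: fwd; pos1(id73) recv 96: fwd
Round 4: pos5(id96) recv 73: drop; pos2(id36) recv 96: fwd
Round 5: pos3(id45) recv 96: fwd
Round 6: pos4(id14) recv 96: fwd
Round 7: pos5(id96) recv 96: ELECTED
Message ID 73 originates at pos 1; dropped at pos 5 in round 4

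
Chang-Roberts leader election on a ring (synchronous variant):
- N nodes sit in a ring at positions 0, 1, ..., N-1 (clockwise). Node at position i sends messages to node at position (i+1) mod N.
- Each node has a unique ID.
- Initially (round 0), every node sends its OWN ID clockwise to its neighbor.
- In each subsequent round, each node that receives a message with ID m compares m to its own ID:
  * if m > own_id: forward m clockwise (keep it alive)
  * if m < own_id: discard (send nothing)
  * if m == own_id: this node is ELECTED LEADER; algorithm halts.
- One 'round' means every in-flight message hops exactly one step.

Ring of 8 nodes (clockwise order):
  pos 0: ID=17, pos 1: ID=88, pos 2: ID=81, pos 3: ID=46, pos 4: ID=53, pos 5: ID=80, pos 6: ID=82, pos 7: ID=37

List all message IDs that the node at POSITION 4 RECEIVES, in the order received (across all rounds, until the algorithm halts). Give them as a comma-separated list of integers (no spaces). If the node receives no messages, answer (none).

Round 1: pos1(id88) recv 17: drop; pos2(id81) recv 88: fwd; pos3(id46) recv 81: fwd; pos4(id53) recv 46: drop; pos5(id80) recv 53: drop; pos6(id82) recv 80: drop; pos7(id37) recv 82: fwd; pos0(id17) recv 37: fwd
Round 2: pos3(id46) recv 88: fwd; pos4(id53) recv 81: fwd; pos0(id17) recv 82: fwd; pos1(id88) recv 37: drop
Round 3: pos4(id53) recv 88: fwd; pos5(id80) recv 81: fwd; pos1(id88) recv 82: drop
Round 4: pos5(id80) recv 88: fwd; pos6(id82) recv 81: drop
Round 5: pos6(id82) recv 88: fwd
Round 6: pos7(id37) recv 88: fwd
Round 7: pos0(id17) recv 88: fwd
Round 8: pos1(id88) recv 88: ELECTED

Answer: 46,81,88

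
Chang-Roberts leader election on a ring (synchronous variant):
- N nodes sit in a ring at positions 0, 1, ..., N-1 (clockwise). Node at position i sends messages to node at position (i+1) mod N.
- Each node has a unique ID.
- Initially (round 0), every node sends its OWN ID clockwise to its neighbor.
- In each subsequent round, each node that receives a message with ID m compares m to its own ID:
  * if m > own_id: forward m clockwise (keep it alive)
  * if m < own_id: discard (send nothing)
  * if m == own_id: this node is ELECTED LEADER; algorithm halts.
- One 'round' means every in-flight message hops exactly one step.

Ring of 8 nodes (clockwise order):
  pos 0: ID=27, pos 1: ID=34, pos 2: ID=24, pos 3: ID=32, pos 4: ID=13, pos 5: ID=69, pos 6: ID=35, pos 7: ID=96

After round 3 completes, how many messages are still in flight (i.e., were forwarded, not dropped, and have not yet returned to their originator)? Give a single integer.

Round 1: pos1(id34) recv 27: drop; pos2(id24) recv 34: fwd; pos3(id32) recv 24: drop; pos4(id13) recv 32: fwd; pos5(id69) recv 13: drop; pos6(id35) recv 69: fwd; pos7(id96) recv 35: drop; pos0(id27) recv 96: fwd
Round 2: pos3(id32) recv 34: fwd; pos5(id69) recv 32: drop; pos7(id96) recv 69: drop; pos1(id34) recv 96: fwd
Round 3: pos4(id13) recv 34: fwd; pos2(id24) recv 96: fwd
After round 3: 2 messages still in flight

Answer: 2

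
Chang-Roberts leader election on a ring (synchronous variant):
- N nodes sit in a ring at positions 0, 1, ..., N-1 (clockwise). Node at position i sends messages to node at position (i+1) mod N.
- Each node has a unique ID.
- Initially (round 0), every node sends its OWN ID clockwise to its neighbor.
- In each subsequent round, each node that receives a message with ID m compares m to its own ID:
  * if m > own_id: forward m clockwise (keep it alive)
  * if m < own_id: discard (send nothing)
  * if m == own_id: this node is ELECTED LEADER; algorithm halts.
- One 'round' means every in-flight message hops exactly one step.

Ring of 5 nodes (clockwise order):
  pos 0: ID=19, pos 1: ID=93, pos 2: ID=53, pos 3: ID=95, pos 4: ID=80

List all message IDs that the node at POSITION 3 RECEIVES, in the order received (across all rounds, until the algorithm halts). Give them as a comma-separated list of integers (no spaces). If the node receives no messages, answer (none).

Answer: 53,93,95

Derivation:
Round 1: pos1(id93) recv 19: drop; pos2(id53) recv 93: fwd; pos3(id95) recv 53: drop; pos4(id80) recv 95: fwd; pos0(id19) recv 80: fwd
Round 2: pos3(id95) recv 93: drop; pos0(id19) recv 95: fwd; pos1(id93) recv 80: drop
Round 3: pos1(id93) recv 95: fwd
Round 4: pos2(id53) recv 95: fwd
Round 5: pos3(id95) recv 95: ELECTED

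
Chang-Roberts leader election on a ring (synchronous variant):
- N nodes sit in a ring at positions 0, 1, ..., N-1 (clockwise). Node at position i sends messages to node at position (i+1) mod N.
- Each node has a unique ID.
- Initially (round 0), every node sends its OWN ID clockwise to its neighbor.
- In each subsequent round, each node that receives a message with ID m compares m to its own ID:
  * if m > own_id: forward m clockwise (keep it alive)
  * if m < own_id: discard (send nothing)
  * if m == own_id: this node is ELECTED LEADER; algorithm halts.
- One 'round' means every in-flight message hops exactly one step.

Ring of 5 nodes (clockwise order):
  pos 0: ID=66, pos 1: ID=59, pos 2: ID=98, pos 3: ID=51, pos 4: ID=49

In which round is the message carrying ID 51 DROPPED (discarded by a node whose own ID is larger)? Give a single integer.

Answer: 2

Derivation:
Round 1: pos1(id59) recv 66: fwd; pos2(id98) recv 59: drop; pos3(id51) recv 98: fwd; pos4(id49) recv 51: fwd; pos0(id66) recv 49: drop
Round 2: pos2(id98) recv 66: drop; pos4(id49) recv 98: fwd; pos0(id66) recv 51: drop
Round 3: pos0(id66) recv 98: fwd
Round 4: pos1(id59) recv 98: fwd
Round 5: pos2(id98) recv 98: ELECTED
Message ID 51 originates at pos 3; dropped at pos 0 in round 2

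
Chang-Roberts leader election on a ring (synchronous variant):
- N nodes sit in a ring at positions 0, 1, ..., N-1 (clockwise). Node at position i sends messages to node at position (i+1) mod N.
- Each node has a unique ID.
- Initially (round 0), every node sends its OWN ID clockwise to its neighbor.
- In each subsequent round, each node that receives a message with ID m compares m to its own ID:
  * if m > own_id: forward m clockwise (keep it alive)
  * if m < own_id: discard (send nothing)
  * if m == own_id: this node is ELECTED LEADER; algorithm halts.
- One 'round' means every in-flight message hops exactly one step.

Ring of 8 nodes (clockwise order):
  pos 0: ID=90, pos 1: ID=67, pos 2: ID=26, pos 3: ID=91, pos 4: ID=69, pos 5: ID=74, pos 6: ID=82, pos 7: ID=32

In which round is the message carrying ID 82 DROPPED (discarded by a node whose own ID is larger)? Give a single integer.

Answer: 2

Derivation:
Round 1: pos1(id67) recv 90: fwd; pos2(id26) recv 67: fwd; pos3(id91) recv 26: drop; pos4(id69) recv 91: fwd; pos5(id74) recv 69: drop; pos6(id82) recv 74: drop; pos7(id32) recv 82: fwd; pos0(id90) recv 32: drop
Round 2: pos2(id26) recv 90: fwd; pos3(id91) recv 67: drop; pos5(id74) recv 91: fwd; pos0(id90) recv 82: drop
Round 3: pos3(id91) recv 90: drop; pos6(id82) recv 91: fwd
Round 4: pos7(id32) recv 91: fwd
Round 5: pos0(id90) recv 91: fwd
Round 6: pos1(id67) recv 91: fwd
Round 7: pos2(id26) recv 91: fwd
Round 8: pos3(id91) recv 91: ELECTED
Message ID 82 originates at pos 6; dropped at pos 0 in round 2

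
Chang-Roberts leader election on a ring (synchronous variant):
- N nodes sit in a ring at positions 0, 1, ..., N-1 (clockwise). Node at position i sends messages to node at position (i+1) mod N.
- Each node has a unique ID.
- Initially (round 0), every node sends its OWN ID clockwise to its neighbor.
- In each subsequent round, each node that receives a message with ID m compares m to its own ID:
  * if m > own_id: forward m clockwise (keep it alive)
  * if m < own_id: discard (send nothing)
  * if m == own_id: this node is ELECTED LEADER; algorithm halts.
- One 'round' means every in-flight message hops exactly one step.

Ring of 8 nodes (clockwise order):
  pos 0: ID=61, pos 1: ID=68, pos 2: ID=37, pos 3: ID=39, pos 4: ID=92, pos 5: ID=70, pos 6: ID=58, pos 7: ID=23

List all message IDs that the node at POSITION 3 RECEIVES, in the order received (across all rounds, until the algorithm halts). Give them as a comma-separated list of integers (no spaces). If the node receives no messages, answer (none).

Round 1: pos1(id68) recv 61: drop; pos2(id37) recv 68: fwd; pos3(id39) recv 37: drop; pos4(id92) recv 39: drop; pos5(id70) recv 92: fwd; pos6(id58) recv 70: fwd; pos7(id23) recv 58: fwd; pos0(id61) recv 23: drop
Round 2: pos3(id39) recv 68: fwd; pos6(id58) recv 92: fwd; pos7(id23) recv 70: fwd; pos0(id61) recv 58: drop
Round 3: pos4(id92) recv 68: drop; pos7(id23) recv 92: fwd; pos0(id61) recv 70: fwd
Round 4: pos0(id61) recv 92: fwd; pos1(id68) recv 70: fwd
Round 5: pos1(id68) recv 92: fwd; pos2(id37) recv 70: fwd
Round 6: pos2(id37) recv 92: fwd; pos3(id39) recv 70: fwd
Round 7: pos3(id39) recv 92: fwd; pos4(id92) recv 70: drop
Round 8: pos4(id92) recv 92: ELECTED

Answer: 37,68,70,92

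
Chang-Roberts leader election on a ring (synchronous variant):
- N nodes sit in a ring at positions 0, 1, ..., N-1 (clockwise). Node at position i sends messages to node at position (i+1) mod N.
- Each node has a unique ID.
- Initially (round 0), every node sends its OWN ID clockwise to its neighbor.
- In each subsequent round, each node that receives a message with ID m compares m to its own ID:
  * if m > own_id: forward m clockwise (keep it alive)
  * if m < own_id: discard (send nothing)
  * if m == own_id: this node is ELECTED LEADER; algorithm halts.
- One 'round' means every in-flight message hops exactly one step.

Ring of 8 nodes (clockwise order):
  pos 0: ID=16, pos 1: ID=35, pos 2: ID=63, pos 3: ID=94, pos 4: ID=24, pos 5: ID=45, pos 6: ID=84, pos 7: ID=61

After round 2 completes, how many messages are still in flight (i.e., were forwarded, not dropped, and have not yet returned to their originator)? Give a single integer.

Answer: 3

Derivation:
Round 1: pos1(id35) recv 16: drop; pos2(id63) recv 35: drop; pos3(id94) recv 63: drop; pos4(id24) recv 94: fwd; pos5(id45) recv 24: drop; pos6(id84) recv 45: drop; pos7(id61) recv 84: fwd; pos0(id16) recv 61: fwd
Round 2: pos5(id45) recv 94: fwd; pos0(id16) recv 84: fwd; pos1(id35) recv 61: fwd
After round 2: 3 messages still in flight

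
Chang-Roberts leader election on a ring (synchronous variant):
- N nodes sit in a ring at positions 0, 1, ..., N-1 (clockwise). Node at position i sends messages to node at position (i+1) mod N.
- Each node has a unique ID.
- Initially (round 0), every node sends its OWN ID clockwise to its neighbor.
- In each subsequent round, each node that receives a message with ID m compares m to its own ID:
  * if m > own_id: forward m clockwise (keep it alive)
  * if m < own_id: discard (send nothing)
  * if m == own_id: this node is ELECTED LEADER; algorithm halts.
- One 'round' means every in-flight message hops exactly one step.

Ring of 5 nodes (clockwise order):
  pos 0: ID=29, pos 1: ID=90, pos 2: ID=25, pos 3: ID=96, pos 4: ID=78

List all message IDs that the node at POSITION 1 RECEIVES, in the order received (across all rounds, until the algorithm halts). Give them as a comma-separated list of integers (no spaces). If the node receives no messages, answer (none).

Answer: 29,78,96

Derivation:
Round 1: pos1(id90) recv 29: drop; pos2(id25) recv 90: fwd; pos3(id96) recv 25: drop; pos4(id78) recv 96: fwd; pos0(id29) recv 78: fwd
Round 2: pos3(id96) recv 90: drop; pos0(id29) recv 96: fwd; pos1(id90) recv 78: drop
Round 3: pos1(id90) recv 96: fwd
Round 4: pos2(id25) recv 96: fwd
Round 5: pos3(id96) recv 96: ELECTED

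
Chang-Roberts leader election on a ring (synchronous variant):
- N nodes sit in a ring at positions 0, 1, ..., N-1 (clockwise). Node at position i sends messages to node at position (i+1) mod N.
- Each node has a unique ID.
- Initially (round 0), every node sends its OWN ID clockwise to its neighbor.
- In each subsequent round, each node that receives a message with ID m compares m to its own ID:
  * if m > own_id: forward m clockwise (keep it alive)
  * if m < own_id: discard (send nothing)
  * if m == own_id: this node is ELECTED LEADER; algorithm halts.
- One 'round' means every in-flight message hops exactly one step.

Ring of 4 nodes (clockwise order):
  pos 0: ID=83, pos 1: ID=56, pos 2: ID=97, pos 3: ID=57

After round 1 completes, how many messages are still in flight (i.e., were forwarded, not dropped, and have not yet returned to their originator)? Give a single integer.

Answer: 2

Derivation:
Round 1: pos1(id56) recv 83: fwd; pos2(id97) recv 56: drop; pos3(id57) recv 97: fwd; pos0(id83) recv 57: drop
After round 1: 2 messages still in flight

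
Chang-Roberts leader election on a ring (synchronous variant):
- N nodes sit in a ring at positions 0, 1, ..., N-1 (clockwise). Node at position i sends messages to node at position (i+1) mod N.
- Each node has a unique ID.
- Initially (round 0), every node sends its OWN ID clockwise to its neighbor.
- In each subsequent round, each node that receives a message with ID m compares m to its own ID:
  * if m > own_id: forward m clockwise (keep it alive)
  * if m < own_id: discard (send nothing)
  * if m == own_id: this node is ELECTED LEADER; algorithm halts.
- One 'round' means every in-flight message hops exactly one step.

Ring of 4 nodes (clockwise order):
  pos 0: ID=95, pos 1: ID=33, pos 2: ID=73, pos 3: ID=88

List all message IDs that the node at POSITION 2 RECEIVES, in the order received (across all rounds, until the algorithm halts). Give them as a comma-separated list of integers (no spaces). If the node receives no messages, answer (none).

Round 1: pos1(id33) recv 95: fwd; pos2(id73) recv 33: drop; pos3(id88) recv 73: drop; pos0(id95) recv 88: drop
Round 2: pos2(id73) recv 95: fwd
Round 3: pos3(id88) recv 95: fwd
Round 4: pos0(id95) recv 95: ELECTED

Answer: 33,95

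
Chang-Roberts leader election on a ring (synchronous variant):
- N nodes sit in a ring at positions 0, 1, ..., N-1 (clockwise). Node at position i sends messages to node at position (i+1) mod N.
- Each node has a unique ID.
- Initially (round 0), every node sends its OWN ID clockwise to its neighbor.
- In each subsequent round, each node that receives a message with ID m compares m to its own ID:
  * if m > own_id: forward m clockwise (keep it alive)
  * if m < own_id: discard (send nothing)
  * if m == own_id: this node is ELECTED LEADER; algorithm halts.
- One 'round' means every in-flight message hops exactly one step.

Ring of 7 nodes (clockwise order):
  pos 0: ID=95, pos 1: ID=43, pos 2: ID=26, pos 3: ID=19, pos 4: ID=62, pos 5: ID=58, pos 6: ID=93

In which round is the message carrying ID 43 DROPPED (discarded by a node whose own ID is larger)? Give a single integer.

Answer: 3

Derivation:
Round 1: pos1(id43) recv 95: fwd; pos2(id26) recv 43: fwd; pos3(id19) recv 26: fwd; pos4(id62) recv 19: drop; pos5(id58) recv 62: fwd; pos6(id93) recv 58: drop; pos0(id95) recv 93: drop
Round 2: pos2(id26) recv 95: fwd; pos3(id19) recv 43: fwd; pos4(id62) recv 26: drop; pos6(id93) recv 62: drop
Round 3: pos3(id19) recv 95: fwd; pos4(id62) recv 43: drop
Round 4: pos4(id62) recv 95: fwd
Round 5: pos5(id58) recv 95: fwd
Round 6: pos6(id93) recv 95: fwd
Round 7: pos0(id95) recv 95: ELECTED
Message ID 43 originates at pos 1; dropped at pos 4 in round 3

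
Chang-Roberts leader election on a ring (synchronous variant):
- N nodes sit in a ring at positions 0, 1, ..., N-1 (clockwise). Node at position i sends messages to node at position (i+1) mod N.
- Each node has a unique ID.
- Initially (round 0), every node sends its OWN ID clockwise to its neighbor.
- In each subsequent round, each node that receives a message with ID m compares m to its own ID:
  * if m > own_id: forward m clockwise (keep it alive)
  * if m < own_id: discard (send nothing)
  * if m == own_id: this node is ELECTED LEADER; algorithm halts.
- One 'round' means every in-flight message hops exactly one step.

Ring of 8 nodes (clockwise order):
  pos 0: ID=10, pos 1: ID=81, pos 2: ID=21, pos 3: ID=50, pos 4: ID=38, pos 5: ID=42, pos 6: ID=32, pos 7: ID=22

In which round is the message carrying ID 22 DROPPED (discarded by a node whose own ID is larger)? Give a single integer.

Round 1: pos1(id81) recv 10: drop; pos2(id21) recv 81: fwd; pos3(id50) recv 21: drop; pos4(id38) recv 50: fwd; pos5(id42) recv 38: drop; pos6(id32) recv 42: fwd; pos7(id22) recv 32: fwd; pos0(id10) recv 22: fwd
Round 2: pos3(id50) recv 81: fwd; pos5(id42) recv 50: fwd; pos7(id22) recv 42: fwd; pos0(id10) recv 32: fwd; pos1(id81) recv 22: drop
Round 3: pos4(id38) recv 81: fwd; pos6(id32) recv 50: fwd; pos0(id10) recv 42: fwd; pos1(id81) recv 32: drop
Round 4: pos5(id42) recv 81: fwd; pos7(id22) recv 50: fwd; pos1(id81) recv 42: drop
Round 5: pos6(id32) recv 81: fwd; pos0(id10) recv 50: fwd
Round 6: pos7(id22) recv 81: fwd; pos1(id81) recv 50: drop
Round 7: pos0(id10) recv 81: fwd
Round 8: pos1(id81) recv 81: ELECTED
Message ID 22 originates at pos 7; dropped at pos 1 in round 2

Answer: 2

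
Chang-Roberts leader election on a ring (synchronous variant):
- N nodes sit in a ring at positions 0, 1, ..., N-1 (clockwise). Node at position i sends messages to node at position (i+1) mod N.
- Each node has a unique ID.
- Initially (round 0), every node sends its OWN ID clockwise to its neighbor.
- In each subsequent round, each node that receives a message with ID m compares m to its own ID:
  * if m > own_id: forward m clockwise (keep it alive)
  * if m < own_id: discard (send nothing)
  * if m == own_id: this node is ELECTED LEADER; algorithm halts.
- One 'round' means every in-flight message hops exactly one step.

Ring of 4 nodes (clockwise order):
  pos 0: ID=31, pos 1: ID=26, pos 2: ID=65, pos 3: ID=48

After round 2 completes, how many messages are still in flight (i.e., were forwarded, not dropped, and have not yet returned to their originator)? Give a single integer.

Answer: 2

Derivation:
Round 1: pos1(id26) recv 31: fwd; pos2(id65) recv 26: drop; pos3(id48) recv 65: fwd; pos0(id31) recv 48: fwd
Round 2: pos2(id65) recv 31: drop; pos0(id31) recv 65: fwd; pos1(id26) recv 48: fwd
After round 2: 2 messages still in flight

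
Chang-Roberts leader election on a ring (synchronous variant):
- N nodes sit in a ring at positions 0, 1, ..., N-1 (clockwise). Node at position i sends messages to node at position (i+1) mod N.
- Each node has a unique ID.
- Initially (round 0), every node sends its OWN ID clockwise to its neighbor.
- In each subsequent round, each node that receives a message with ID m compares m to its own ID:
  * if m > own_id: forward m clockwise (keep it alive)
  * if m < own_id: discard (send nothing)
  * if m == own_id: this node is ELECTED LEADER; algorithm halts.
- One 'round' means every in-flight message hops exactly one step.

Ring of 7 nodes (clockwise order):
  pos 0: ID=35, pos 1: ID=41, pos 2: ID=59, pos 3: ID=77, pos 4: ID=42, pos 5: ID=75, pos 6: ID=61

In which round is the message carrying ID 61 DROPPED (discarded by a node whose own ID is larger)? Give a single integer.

Round 1: pos1(id41) recv 35: drop; pos2(id59) recv 41: drop; pos3(id77) recv 59: drop; pos4(id42) recv 77: fwd; pos5(id75) recv 42: drop; pos6(id61) recv 75: fwd; pos0(id35) recv 61: fwd
Round 2: pos5(id75) recv 77: fwd; pos0(id35) recv 75: fwd; pos1(id41) recv 61: fwd
Round 3: pos6(id61) recv 77: fwd; pos1(id41) recv 75: fwd; pos2(id59) recv 61: fwd
Round 4: pos0(id35) recv 77: fwd; pos2(id59) recv 75: fwd; pos3(id77) recv 61: drop
Round 5: pos1(id41) recv 77: fwd; pos3(id77) recv 75: drop
Round 6: pos2(id59) recv 77: fwd
Round 7: pos3(id77) recv 77: ELECTED
Message ID 61 originates at pos 6; dropped at pos 3 in round 4

Answer: 4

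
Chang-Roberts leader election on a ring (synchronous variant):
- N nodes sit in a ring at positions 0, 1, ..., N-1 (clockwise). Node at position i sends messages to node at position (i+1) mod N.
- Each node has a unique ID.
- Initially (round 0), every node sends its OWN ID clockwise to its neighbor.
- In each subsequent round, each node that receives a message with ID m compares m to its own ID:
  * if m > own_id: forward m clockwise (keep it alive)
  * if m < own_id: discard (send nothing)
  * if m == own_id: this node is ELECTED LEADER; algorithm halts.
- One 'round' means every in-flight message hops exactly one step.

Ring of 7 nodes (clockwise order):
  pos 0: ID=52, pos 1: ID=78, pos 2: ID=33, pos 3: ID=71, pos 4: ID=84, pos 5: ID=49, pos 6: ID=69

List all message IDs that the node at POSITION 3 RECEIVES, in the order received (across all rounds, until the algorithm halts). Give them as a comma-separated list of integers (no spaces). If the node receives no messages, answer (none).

Answer: 33,78,84

Derivation:
Round 1: pos1(id78) recv 52: drop; pos2(id33) recv 78: fwd; pos3(id71) recv 33: drop; pos4(id84) recv 71: drop; pos5(id49) recv 84: fwd; pos6(id69) recv 49: drop; pos0(id52) recv 69: fwd
Round 2: pos3(id71) recv 78: fwd; pos6(id69) recv 84: fwd; pos1(id78) recv 69: drop
Round 3: pos4(id84) recv 78: drop; pos0(id52) recv 84: fwd
Round 4: pos1(id78) recv 84: fwd
Round 5: pos2(id33) recv 84: fwd
Round 6: pos3(id71) recv 84: fwd
Round 7: pos4(id84) recv 84: ELECTED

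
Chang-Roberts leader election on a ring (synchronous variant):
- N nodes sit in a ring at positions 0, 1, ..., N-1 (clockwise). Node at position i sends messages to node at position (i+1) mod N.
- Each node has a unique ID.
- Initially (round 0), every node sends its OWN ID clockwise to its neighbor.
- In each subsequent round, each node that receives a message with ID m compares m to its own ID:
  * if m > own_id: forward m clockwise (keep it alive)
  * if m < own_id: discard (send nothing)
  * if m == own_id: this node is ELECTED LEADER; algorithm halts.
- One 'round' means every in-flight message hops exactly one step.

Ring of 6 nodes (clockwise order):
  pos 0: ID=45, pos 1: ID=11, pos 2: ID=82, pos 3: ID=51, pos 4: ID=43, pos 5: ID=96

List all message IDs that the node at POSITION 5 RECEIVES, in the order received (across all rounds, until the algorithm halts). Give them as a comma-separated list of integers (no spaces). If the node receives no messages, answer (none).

Round 1: pos1(id11) recv 45: fwd; pos2(id82) recv 11: drop; pos3(id51) recv 82: fwd; pos4(id43) recv 51: fwd; pos5(id96) recv 43: drop; pos0(id45) recv 96: fwd
Round 2: pos2(id82) recv 45: drop; pos4(id43) recv 82: fwd; pos5(id96) recv 51: drop; pos1(id11) recv 96: fwd
Round 3: pos5(id96) recv 82: drop; pos2(id82) recv 96: fwd
Round 4: pos3(id51) recv 96: fwd
Round 5: pos4(id43) recv 96: fwd
Round 6: pos5(id96) recv 96: ELECTED

Answer: 43,51,82,96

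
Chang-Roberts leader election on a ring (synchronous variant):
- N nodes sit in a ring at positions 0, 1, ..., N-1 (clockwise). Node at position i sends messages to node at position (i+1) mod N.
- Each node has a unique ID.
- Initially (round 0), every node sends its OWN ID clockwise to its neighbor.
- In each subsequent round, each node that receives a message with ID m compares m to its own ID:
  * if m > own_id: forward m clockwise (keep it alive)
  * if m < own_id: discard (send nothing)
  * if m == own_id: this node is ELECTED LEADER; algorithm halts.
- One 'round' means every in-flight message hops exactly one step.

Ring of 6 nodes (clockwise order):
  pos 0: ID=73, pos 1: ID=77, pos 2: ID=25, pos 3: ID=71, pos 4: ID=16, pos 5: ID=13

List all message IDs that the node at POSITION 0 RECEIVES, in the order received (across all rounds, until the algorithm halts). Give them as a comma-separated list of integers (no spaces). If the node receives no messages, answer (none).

Answer: 13,16,71,77

Derivation:
Round 1: pos1(id77) recv 73: drop; pos2(id25) recv 77: fwd; pos3(id71) recv 25: drop; pos4(id16) recv 71: fwd; pos5(id13) recv 16: fwd; pos0(id73) recv 13: drop
Round 2: pos3(id71) recv 77: fwd; pos5(id13) recv 71: fwd; pos0(id73) recv 16: drop
Round 3: pos4(id16) recv 77: fwd; pos0(id73) recv 71: drop
Round 4: pos5(id13) recv 77: fwd
Round 5: pos0(id73) recv 77: fwd
Round 6: pos1(id77) recv 77: ELECTED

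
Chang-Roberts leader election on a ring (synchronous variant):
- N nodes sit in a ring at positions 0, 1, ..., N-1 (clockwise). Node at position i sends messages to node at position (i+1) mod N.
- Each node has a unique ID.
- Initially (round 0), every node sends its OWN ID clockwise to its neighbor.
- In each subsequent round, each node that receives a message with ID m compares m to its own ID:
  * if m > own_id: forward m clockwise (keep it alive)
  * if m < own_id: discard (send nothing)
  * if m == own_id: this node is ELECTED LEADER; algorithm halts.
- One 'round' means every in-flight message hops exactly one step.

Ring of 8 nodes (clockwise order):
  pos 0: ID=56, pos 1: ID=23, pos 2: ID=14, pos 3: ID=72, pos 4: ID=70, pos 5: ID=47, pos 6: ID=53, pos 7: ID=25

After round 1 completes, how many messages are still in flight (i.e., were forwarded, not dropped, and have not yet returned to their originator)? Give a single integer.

Answer: 5

Derivation:
Round 1: pos1(id23) recv 56: fwd; pos2(id14) recv 23: fwd; pos3(id72) recv 14: drop; pos4(id70) recv 72: fwd; pos5(id47) recv 70: fwd; pos6(id53) recv 47: drop; pos7(id25) recv 53: fwd; pos0(id56) recv 25: drop
After round 1: 5 messages still in flight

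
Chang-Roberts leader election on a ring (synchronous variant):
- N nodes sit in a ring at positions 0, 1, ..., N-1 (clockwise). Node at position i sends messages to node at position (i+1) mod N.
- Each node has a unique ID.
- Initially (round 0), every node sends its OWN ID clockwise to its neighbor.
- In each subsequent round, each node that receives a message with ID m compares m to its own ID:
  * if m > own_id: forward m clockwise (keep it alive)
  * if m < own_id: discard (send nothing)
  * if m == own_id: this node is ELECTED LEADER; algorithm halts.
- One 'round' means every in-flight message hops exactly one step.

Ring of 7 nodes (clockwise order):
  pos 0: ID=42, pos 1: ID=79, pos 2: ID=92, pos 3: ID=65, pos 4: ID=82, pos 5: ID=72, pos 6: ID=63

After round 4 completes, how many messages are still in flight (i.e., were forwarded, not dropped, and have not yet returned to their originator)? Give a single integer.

Round 1: pos1(id79) recv 42: drop; pos2(id92) recv 79: drop; pos3(id65) recv 92: fwd; pos4(id82) recv 65: drop; pos5(id72) recv 82: fwd; pos6(id63) recv 72: fwd; pos0(id42) recv 63: fwd
Round 2: pos4(id82) recv 92: fwd; pos6(id63) recv 82: fwd; pos0(id42) recv 72: fwd; pos1(id79) recv 63: drop
Round 3: pos5(id72) recv 92: fwd; pos0(id42) recv 82: fwd; pos1(id79) recv 72: drop
Round 4: pos6(id63) recv 92: fwd; pos1(id79) recv 82: fwd
After round 4: 2 messages still in flight

Answer: 2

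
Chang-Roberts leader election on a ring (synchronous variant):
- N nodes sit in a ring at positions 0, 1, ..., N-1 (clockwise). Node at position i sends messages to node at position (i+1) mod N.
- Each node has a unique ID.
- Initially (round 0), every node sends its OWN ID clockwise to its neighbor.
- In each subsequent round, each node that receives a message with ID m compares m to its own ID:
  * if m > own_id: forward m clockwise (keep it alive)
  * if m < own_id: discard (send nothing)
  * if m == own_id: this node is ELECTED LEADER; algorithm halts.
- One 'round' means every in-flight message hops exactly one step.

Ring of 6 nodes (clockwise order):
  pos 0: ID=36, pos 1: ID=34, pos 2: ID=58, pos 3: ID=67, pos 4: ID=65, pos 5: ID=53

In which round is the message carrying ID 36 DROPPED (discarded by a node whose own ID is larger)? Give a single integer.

Answer: 2

Derivation:
Round 1: pos1(id34) recv 36: fwd; pos2(id58) recv 34: drop; pos3(id67) recv 58: drop; pos4(id65) recv 67: fwd; pos5(id53) recv 65: fwd; pos0(id36) recv 53: fwd
Round 2: pos2(id58) recv 36: drop; pos5(id53) recv 67: fwd; pos0(id36) recv 65: fwd; pos1(id34) recv 53: fwd
Round 3: pos0(id36) recv 67: fwd; pos1(id34) recv 65: fwd; pos2(id58) recv 53: drop
Round 4: pos1(id34) recv 67: fwd; pos2(id58) recv 65: fwd
Round 5: pos2(id58) recv 67: fwd; pos3(id67) recv 65: drop
Round 6: pos3(id67) recv 67: ELECTED
Message ID 36 originates at pos 0; dropped at pos 2 in round 2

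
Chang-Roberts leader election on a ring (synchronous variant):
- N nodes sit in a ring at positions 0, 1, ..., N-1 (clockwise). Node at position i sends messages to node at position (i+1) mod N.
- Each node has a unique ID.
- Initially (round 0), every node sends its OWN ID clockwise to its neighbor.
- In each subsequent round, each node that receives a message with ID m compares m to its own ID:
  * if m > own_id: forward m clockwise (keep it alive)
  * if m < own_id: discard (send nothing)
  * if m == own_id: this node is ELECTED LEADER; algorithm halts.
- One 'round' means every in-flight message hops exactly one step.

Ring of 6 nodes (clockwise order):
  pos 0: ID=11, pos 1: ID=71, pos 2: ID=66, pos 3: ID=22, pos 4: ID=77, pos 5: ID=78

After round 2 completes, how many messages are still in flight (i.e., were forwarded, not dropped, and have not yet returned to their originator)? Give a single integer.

Answer: 2

Derivation:
Round 1: pos1(id71) recv 11: drop; pos2(id66) recv 71: fwd; pos3(id22) recv 66: fwd; pos4(id77) recv 22: drop; pos5(id78) recv 77: drop; pos0(id11) recv 78: fwd
Round 2: pos3(id22) recv 71: fwd; pos4(id77) recv 66: drop; pos1(id71) recv 78: fwd
After round 2: 2 messages still in flight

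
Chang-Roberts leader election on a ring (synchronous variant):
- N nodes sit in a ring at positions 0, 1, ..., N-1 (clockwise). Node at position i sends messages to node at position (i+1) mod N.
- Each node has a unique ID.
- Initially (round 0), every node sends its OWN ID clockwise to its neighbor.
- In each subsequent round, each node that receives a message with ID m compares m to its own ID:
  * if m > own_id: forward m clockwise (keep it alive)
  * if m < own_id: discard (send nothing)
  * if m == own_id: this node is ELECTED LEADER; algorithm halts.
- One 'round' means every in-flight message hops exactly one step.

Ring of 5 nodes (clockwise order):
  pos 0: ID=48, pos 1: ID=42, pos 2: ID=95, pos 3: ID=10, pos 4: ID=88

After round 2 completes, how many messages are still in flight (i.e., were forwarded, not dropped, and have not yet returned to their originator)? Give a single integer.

Answer: 2

Derivation:
Round 1: pos1(id42) recv 48: fwd; pos2(id95) recv 42: drop; pos3(id10) recv 95: fwd; pos4(id88) recv 10: drop; pos0(id48) recv 88: fwd
Round 2: pos2(id95) recv 48: drop; pos4(id88) recv 95: fwd; pos1(id42) recv 88: fwd
After round 2: 2 messages still in flight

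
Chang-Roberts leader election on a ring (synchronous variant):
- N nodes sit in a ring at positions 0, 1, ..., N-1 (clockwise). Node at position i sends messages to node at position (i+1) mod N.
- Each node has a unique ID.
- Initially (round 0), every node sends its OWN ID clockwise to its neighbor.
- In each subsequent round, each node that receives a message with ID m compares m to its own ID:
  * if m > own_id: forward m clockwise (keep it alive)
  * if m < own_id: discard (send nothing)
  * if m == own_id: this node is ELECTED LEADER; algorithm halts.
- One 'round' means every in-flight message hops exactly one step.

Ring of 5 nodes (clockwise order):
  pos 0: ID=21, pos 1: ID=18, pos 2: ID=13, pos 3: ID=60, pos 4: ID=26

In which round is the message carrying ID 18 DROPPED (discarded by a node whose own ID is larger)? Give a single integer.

Answer: 2

Derivation:
Round 1: pos1(id18) recv 21: fwd; pos2(id13) recv 18: fwd; pos3(id60) recv 13: drop; pos4(id26) recv 60: fwd; pos0(id21) recv 26: fwd
Round 2: pos2(id13) recv 21: fwd; pos3(id60) recv 18: drop; pos0(id21) recv 60: fwd; pos1(id18) recv 26: fwd
Round 3: pos3(id60) recv 21: drop; pos1(id18) recv 60: fwd; pos2(id13) recv 26: fwd
Round 4: pos2(id13) recv 60: fwd; pos3(id60) recv 26: drop
Round 5: pos3(id60) recv 60: ELECTED
Message ID 18 originates at pos 1; dropped at pos 3 in round 2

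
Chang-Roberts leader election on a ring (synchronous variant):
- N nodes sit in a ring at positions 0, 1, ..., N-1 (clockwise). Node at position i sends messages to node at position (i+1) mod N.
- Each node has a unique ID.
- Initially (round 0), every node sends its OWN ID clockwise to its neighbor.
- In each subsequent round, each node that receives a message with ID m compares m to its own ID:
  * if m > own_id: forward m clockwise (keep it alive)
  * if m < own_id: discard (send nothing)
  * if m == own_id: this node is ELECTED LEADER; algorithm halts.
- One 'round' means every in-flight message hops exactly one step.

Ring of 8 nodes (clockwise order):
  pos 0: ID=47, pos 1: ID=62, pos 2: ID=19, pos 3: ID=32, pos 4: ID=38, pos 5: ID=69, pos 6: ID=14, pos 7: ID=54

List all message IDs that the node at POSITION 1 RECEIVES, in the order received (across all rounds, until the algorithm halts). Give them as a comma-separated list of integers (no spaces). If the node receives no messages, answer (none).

Answer: 47,54,69

Derivation:
Round 1: pos1(id62) recv 47: drop; pos2(id19) recv 62: fwd; pos3(id32) recv 19: drop; pos4(id38) recv 32: drop; pos5(id69) recv 38: drop; pos6(id14) recv 69: fwd; pos7(id54) recv 14: drop; pos0(id47) recv 54: fwd
Round 2: pos3(id32) recv 62: fwd; pos7(id54) recv 69: fwd; pos1(id62) recv 54: drop
Round 3: pos4(id38) recv 62: fwd; pos0(id47) recv 69: fwd
Round 4: pos5(id69) recv 62: drop; pos1(id62) recv 69: fwd
Round 5: pos2(id19) recv 69: fwd
Round 6: pos3(id32) recv 69: fwd
Round 7: pos4(id38) recv 69: fwd
Round 8: pos5(id69) recv 69: ELECTED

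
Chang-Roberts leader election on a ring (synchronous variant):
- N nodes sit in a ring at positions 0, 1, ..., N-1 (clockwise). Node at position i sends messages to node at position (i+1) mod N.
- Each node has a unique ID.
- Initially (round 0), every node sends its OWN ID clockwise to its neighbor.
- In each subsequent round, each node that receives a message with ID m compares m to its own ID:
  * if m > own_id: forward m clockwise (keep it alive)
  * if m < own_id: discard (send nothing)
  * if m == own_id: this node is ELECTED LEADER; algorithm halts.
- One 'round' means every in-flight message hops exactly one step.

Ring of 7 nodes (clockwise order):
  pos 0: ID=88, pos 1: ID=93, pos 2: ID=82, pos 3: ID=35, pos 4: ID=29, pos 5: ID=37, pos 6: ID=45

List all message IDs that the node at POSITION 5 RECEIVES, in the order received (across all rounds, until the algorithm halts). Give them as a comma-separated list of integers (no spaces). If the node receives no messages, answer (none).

Round 1: pos1(id93) recv 88: drop; pos2(id82) recv 93: fwd; pos3(id35) recv 82: fwd; pos4(id29) recv 35: fwd; pos5(id37) recv 29: drop; pos6(id45) recv 37: drop; pos0(id88) recv 45: drop
Round 2: pos3(id35) recv 93: fwd; pos4(id29) recv 82: fwd; pos5(id37) recv 35: drop
Round 3: pos4(id29) recv 93: fwd; pos5(id37) recv 82: fwd
Round 4: pos5(id37) recv 93: fwd; pos6(id45) recv 82: fwd
Round 5: pos6(id45) recv 93: fwd; pos0(id88) recv 82: drop
Round 6: pos0(id88) recv 93: fwd
Round 7: pos1(id93) recv 93: ELECTED

Answer: 29,35,82,93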